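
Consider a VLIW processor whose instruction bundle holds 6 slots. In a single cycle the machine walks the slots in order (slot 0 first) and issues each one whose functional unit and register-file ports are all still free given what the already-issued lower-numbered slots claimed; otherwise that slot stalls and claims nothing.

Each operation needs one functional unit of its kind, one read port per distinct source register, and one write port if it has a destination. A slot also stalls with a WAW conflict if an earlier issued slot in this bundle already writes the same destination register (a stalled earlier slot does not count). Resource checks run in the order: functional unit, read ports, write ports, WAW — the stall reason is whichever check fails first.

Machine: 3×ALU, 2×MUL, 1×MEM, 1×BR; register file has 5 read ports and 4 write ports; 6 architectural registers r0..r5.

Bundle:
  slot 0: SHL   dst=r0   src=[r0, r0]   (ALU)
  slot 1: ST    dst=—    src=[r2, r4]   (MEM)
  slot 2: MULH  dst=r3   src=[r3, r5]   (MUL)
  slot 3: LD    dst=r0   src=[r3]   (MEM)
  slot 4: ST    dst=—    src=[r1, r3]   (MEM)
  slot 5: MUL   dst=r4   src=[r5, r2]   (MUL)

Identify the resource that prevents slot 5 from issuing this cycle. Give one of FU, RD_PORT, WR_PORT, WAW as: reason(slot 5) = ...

reason(slot 5) = RD_PORT

[0] ALU needs rd=1 wr=1: ok; after: ALU=2 MUL=2 MEM=1 BR=1, R=4, W=3
[1] MEM needs rd=2 wr=0: ok; after: ALU=2 MUL=2 MEM=0 BR=1, R=2, W=3
[2] MUL needs rd=2 wr=1: ok; after: ALU=2 MUL=1 MEM=0 BR=1, R=0, W=2
[3] MEM needs rd=1 wr=1: FU; after: ALU=2 MUL=1 MEM=0 BR=1, R=0, W=2
[4] MEM needs rd=2 wr=0: FU; after: ALU=2 MUL=1 MEM=0 BR=1, R=0, W=2
[5] MUL needs rd=2 wr=1: RD_PORT; after: ALU=2 MUL=1 MEM=0 BR=1, R=0, W=2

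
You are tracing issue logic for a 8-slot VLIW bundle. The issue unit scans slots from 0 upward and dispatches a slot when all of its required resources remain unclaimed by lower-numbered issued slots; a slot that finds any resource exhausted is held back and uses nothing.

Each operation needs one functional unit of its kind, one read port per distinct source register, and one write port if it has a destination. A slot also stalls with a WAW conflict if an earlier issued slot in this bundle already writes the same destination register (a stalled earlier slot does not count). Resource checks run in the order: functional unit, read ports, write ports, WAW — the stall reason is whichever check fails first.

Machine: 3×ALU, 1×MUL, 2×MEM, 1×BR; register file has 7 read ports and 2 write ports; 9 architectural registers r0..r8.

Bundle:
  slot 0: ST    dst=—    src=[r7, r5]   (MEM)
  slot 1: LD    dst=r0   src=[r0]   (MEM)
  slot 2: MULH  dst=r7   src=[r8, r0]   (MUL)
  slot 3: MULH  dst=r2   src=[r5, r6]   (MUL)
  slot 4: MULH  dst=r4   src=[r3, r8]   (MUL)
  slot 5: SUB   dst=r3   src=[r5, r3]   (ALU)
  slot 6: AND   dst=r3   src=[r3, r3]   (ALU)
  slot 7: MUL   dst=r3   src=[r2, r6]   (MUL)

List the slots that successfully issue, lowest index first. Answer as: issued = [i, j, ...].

issued = [0, 1, 2]

  0. MEM ⇒ go  {3A/1Mu/1Ld/1B | 5r 2w}
  1. MEM→r0 ⇒ go  {3A/1Mu/0Ld/1B | 4r 1w}
  2. MUL→r7 ⇒ go  {3A/0Mu/0Ld/1B | 2r 0w}
  3. MUL→r2 ⇒ no(FU)  {3A/0Mu/0Ld/1B | 2r 0w}
  4. MUL→r4 ⇒ no(FU)  {3A/0Mu/0Ld/1B | 2r 0w}
  5. ALU→r3 ⇒ no(WR_PORT)  {3A/0Mu/0Ld/1B | 2r 0w}
  6. ALU→r3 ⇒ no(WR_PORT)  {3A/0Mu/0Ld/1B | 2r 0w}
  7. MUL→r3 ⇒ no(FU)  {3A/0Mu/0Ld/1B | 2r 0w}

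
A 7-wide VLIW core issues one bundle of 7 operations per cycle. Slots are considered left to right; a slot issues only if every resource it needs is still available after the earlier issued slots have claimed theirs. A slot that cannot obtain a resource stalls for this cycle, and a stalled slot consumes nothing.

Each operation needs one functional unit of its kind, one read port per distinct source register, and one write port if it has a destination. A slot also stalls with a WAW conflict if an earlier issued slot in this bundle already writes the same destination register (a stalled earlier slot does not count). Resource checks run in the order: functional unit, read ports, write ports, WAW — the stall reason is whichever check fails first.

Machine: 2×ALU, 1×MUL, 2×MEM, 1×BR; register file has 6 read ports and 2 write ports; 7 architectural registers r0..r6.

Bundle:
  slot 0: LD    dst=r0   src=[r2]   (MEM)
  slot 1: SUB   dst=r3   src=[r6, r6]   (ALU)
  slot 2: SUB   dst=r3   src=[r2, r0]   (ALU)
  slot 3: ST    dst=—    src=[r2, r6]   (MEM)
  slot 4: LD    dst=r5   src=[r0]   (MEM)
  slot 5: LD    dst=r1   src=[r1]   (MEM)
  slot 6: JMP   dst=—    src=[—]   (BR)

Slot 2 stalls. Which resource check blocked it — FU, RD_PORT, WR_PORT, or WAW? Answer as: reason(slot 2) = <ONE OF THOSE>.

#0 MEM src=r2 dispatched  <A:2 Mu:1 Ld:1 B:1 rd:5 wr:1>
#1 ALU src=r6,r6 dispatched  <A:1 Mu:1 Ld:1 B:1 rd:4 wr:0>
#2 ALU src=r2,r0 held:WR_PORT  <A:1 Mu:1 Ld:1 B:1 rd:4 wr:0>
#3 MEM src=r2,r6 dispatched  <A:1 Mu:1 Ld:0 B:1 rd:2 wr:0>
#4 MEM src=r0 held:FU  <A:1 Mu:1 Ld:0 B:1 rd:2 wr:0>
#5 MEM src=r1 held:FU  <A:1 Mu:1 Ld:0 B:1 rd:2 wr:0>
#6 BR src=- dispatched  <A:1 Mu:1 Ld:0 B:0 rd:2 wr:0>

reason(slot 2) = WR_PORT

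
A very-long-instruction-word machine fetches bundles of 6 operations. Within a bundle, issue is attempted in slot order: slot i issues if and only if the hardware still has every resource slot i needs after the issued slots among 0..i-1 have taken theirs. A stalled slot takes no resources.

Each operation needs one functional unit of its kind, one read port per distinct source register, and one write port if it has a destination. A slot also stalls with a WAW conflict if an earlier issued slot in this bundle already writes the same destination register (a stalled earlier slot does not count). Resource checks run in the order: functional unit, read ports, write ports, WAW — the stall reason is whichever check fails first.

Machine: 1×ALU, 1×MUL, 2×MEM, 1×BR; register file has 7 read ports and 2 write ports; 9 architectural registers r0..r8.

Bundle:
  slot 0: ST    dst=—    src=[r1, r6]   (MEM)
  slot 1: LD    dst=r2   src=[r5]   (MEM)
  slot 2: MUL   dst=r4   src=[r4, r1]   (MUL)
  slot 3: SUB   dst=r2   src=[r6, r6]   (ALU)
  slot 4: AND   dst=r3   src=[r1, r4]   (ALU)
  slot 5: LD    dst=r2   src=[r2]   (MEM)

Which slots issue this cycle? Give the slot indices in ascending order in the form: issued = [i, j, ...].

[0] MEM needs rd=2 wr=0: ok; after: ALU=1 MUL=1 MEM=1 BR=1, R=5, W=2
[1] MEM needs rd=1 wr=1: ok; after: ALU=1 MUL=1 MEM=0 BR=1, R=4, W=1
[2] MUL needs rd=2 wr=1: ok; after: ALU=1 MUL=0 MEM=0 BR=1, R=2, W=0
[3] ALU needs rd=1 wr=1: WR_PORT; after: ALU=1 MUL=0 MEM=0 BR=1, R=2, W=0
[4] ALU needs rd=2 wr=1: WR_PORT; after: ALU=1 MUL=0 MEM=0 BR=1, R=2, W=0
[5] MEM needs rd=1 wr=1: FU; after: ALU=1 MUL=0 MEM=0 BR=1, R=2, W=0

issued = [0, 1, 2]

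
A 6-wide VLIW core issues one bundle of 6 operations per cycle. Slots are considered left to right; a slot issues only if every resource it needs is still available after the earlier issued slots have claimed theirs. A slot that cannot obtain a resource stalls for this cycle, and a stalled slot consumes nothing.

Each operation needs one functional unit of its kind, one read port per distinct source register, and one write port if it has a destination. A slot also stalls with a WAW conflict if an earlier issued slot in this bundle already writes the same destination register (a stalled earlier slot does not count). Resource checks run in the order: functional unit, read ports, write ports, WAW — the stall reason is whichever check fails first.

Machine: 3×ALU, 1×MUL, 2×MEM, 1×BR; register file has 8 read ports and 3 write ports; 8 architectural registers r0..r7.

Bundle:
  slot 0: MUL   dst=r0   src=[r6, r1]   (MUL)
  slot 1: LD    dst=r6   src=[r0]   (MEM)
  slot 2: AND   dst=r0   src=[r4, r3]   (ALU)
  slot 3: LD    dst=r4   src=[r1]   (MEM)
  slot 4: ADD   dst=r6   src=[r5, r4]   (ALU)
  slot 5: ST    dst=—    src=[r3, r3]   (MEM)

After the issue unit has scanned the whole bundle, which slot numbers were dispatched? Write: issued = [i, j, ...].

issued = [0, 1, 3]

(0) want 1×MUL +2rd +1wr — yes → AL3|MU0|ME2|BR1|rd6|wr2
(1) want 1×MEM +1rd +1wr — yes → AL3|MU0|ME1|BR1|rd5|wr1
(2) want 1×ALU +2rd +1wr — WAW → AL3|MU0|ME1|BR1|rd5|wr1
(3) want 1×MEM +1rd +1wr — yes → AL3|MU0|ME0|BR1|rd4|wr0
(4) want 1×ALU +2rd +1wr — WR_PORT → AL3|MU0|ME0|BR1|rd4|wr0
(5) want 1×MEM +1rd +0wr — FU → AL3|MU0|ME0|BR1|rd4|wr0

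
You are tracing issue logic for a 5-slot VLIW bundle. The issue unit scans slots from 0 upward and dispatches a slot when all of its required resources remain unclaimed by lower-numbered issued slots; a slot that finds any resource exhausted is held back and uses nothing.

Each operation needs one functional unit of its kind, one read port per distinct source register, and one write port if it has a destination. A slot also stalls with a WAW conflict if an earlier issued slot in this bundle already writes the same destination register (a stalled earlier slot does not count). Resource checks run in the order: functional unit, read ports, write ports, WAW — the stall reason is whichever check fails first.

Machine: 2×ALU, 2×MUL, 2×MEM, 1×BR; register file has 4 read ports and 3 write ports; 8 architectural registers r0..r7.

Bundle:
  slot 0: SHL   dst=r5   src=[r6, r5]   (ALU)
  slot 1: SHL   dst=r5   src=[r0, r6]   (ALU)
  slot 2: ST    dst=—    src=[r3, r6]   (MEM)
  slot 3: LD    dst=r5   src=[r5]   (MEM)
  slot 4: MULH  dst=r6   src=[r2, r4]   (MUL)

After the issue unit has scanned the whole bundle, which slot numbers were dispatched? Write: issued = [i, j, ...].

issued = [0, 2]

slot 0 (ALU): ISSUE — free A1,Mu2,Ld2,B1 rp2 wp2
slot 1 (ALU): stall WAW — free A1,Mu2,Ld2,B1 rp2 wp2
slot 2 (MEM): ISSUE — free A1,Mu2,Ld1,B1 rp0 wp2
slot 3 (MEM): stall RD_PORT — free A1,Mu2,Ld1,B1 rp0 wp2
slot 4 (MUL): stall RD_PORT — free A1,Mu2,Ld1,B1 rp0 wp2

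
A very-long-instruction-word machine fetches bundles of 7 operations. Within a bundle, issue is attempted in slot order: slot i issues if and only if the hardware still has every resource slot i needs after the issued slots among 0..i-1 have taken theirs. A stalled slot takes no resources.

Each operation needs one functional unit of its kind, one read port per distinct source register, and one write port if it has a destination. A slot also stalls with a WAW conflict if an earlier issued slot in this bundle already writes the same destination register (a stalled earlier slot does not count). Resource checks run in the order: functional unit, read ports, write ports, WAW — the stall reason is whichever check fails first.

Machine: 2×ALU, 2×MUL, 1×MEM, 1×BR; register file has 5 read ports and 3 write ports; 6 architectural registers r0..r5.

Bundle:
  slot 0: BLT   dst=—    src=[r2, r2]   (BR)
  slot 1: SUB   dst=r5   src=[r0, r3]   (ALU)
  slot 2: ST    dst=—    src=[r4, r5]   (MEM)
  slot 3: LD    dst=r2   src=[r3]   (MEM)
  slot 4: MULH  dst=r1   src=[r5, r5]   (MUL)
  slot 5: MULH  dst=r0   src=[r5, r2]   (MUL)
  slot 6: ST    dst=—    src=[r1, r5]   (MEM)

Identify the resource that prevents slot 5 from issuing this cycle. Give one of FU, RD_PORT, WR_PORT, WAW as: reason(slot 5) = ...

reason(slot 5) = RD_PORT

slot 0 (BR): ISSUE — free A2,Mu2,Ld1,B0 rp4 wp3
slot 1 (ALU): ISSUE — free A1,Mu2,Ld1,B0 rp2 wp2
slot 2 (MEM): ISSUE — free A1,Mu2,Ld0,B0 rp0 wp2
slot 3 (MEM): stall FU — free A1,Mu2,Ld0,B0 rp0 wp2
slot 4 (MUL): stall RD_PORT — free A1,Mu2,Ld0,B0 rp0 wp2
slot 5 (MUL): stall RD_PORT — free A1,Mu2,Ld0,B0 rp0 wp2
slot 6 (MEM): stall FU — free A1,Mu2,Ld0,B0 rp0 wp2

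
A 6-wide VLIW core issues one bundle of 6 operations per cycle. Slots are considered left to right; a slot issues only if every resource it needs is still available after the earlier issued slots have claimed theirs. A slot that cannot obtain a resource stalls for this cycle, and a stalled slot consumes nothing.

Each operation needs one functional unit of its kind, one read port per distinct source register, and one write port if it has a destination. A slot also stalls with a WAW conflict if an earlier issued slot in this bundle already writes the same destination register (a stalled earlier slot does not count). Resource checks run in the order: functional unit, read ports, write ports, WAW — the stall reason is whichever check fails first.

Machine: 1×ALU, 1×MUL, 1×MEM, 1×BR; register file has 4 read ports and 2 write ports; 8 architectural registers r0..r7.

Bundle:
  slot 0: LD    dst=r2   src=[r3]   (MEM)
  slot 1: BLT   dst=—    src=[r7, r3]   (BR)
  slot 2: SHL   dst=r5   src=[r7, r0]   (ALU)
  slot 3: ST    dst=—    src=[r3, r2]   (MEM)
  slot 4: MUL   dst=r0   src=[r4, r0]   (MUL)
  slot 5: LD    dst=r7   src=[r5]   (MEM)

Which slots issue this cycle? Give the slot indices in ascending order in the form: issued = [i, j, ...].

issued = [0, 1]

[0] MEM needs rd=1 wr=1: ok; after: ALU=1 MUL=1 MEM=0 BR=1, R=3, W=1
[1] BR needs rd=2 wr=0: ok; after: ALU=1 MUL=1 MEM=0 BR=0, R=1, W=1
[2] ALU needs rd=2 wr=1: RD_PORT; after: ALU=1 MUL=1 MEM=0 BR=0, R=1, W=1
[3] MEM needs rd=2 wr=0: FU; after: ALU=1 MUL=1 MEM=0 BR=0, R=1, W=1
[4] MUL needs rd=2 wr=1: RD_PORT; after: ALU=1 MUL=1 MEM=0 BR=0, R=1, W=1
[5] MEM needs rd=1 wr=1: FU; after: ALU=1 MUL=1 MEM=0 BR=0, R=1, W=1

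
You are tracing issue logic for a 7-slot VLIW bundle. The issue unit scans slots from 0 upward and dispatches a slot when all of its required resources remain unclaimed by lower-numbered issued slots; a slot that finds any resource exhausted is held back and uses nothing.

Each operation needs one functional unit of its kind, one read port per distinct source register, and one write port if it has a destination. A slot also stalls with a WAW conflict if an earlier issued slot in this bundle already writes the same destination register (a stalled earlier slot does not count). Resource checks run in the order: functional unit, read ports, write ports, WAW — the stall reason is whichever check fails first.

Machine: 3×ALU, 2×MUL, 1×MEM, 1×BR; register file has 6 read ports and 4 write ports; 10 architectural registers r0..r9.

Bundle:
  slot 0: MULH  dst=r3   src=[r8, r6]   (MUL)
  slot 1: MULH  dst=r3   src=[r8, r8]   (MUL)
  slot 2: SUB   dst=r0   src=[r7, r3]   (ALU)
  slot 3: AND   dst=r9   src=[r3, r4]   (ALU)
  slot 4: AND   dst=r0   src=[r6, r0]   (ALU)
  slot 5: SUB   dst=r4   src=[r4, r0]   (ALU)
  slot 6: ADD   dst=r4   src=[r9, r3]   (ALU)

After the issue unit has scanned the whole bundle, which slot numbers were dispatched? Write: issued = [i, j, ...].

#0 MUL src=r8,r6 dispatched  <A:3 Mu:1 Ld:1 B:1 rd:4 wr:3>
#1 MUL src=r8,r8 held:WAW  <A:3 Mu:1 Ld:1 B:1 rd:4 wr:3>
#2 ALU src=r7,r3 dispatched  <A:2 Mu:1 Ld:1 B:1 rd:2 wr:2>
#3 ALU src=r3,r4 dispatched  <A:1 Mu:1 Ld:1 B:1 rd:0 wr:1>
#4 ALU src=r6,r0 held:RD_PORT  <A:1 Mu:1 Ld:1 B:1 rd:0 wr:1>
#5 ALU src=r4,r0 held:RD_PORT  <A:1 Mu:1 Ld:1 B:1 rd:0 wr:1>
#6 ALU src=r9,r3 held:RD_PORT  <A:1 Mu:1 Ld:1 B:1 rd:0 wr:1>

issued = [0, 2, 3]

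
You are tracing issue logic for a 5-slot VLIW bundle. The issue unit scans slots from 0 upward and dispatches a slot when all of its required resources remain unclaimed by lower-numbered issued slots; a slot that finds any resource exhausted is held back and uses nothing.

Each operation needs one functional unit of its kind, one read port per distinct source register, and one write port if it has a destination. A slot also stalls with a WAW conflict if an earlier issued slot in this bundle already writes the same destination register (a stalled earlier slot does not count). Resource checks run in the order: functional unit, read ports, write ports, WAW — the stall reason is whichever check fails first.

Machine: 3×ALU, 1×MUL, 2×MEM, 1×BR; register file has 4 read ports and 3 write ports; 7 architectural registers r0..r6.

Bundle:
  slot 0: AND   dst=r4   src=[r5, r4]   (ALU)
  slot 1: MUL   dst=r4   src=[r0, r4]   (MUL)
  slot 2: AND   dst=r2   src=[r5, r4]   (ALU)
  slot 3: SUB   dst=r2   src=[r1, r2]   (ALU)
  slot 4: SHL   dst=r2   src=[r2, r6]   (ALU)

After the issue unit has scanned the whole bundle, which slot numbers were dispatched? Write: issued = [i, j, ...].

slot 0 (ALU): ISSUE — free A2,Mu1,Ld2,B1 rp2 wp2
slot 1 (MUL): stall WAW — free A2,Mu1,Ld2,B1 rp2 wp2
slot 2 (ALU): ISSUE — free A1,Mu1,Ld2,B1 rp0 wp1
slot 3 (ALU): stall RD_PORT — free A1,Mu1,Ld2,B1 rp0 wp1
slot 4 (ALU): stall RD_PORT — free A1,Mu1,Ld2,B1 rp0 wp1

issued = [0, 2]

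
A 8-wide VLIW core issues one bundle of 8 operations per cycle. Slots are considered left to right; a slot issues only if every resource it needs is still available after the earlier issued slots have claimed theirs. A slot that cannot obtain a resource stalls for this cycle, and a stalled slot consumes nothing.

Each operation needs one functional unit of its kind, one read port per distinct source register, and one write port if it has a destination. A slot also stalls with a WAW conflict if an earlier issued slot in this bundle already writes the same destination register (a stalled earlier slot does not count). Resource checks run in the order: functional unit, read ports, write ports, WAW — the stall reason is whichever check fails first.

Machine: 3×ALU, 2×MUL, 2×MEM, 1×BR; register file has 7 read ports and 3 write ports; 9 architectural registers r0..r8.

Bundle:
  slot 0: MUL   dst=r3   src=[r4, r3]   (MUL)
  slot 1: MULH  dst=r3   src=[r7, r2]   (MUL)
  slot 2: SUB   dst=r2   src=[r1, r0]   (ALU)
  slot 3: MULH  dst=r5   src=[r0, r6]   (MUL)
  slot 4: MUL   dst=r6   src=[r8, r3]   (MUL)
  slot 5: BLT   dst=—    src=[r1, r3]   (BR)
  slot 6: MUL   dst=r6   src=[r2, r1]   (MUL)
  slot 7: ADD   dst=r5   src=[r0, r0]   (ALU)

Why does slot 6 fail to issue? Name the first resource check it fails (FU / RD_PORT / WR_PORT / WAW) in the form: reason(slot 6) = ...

slot 0 (MUL): ISSUE — free A3,Mu1,Ld2,B1 rp5 wp2
slot 1 (MUL): stall WAW — free A3,Mu1,Ld2,B1 rp5 wp2
slot 2 (ALU): ISSUE — free A2,Mu1,Ld2,B1 rp3 wp1
slot 3 (MUL): ISSUE — free A2,Mu0,Ld2,B1 rp1 wp0
slot 4 (MUL): stall FU — free A2,Mu0,Ld2,B1 rp1 wp0
slot 5 (BR): stall RD_PORT — free A2,Mu0,Ld2,B1 rp1 wp0
slot 6 (MUL): stall FU — free A2,Mu0,Ld2,B1 rp1 wp0
slot 7 (ALU): stall WR_PORT — free A2,Mu0,Ld2,B1 rp1 wp0

reason(slot 6) = FU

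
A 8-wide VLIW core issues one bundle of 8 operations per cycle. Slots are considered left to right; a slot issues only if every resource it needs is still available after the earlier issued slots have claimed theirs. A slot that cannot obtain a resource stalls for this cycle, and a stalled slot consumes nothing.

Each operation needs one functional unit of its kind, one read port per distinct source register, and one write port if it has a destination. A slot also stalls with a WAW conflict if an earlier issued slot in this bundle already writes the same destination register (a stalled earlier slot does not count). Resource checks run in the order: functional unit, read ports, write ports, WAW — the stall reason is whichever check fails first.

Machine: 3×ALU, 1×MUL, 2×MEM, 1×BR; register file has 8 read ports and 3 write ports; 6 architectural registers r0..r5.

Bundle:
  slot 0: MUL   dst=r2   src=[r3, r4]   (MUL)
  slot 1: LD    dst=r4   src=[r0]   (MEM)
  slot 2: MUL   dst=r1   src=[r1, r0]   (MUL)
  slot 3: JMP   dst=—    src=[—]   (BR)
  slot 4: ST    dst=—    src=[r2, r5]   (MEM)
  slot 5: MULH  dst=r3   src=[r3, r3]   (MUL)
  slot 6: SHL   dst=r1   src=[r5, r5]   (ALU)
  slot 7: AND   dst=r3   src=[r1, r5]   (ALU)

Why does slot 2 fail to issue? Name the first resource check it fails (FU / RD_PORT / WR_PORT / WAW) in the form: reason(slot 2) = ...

reason(slot 2) = FU

#0 MUL src=r3,r4 dispatched  <A:3 Mu:0 Ld:2 B:1 rd:6 wr:2>
#1 MEM src=r0 dispatched  <A:3 Mu:0 Ld:1 B:1 rd:5 wr:1>
#2 MUL src=r1,r0 held:FU  <A:3 Mu:0 Ld:1 B:1 rd:5 wr:1>
#3 BR src=- dispatched  <A:3 Mu:0 Ld:1 B:0 rd:5 wr:1>
#4 MEM src=r2,r5 dispatched  <A:3 Mu:0 Ld:0 B:0 rd:3 wr:1>
#5 MUL src=r3,r3 held:FU  <A:3 Mu:0 Ld:0 B:0 rd:3 wr:1>
#6 ALU src=r5,r5 dispatched  <A:2 Mu:0 Ld:0 B:0 rd:2 wr:0>
#7 ALU src=r1,r5 held:WR_PORT  <A:2 Mu:0 Ld:0 B:0 rd:2 wr:0>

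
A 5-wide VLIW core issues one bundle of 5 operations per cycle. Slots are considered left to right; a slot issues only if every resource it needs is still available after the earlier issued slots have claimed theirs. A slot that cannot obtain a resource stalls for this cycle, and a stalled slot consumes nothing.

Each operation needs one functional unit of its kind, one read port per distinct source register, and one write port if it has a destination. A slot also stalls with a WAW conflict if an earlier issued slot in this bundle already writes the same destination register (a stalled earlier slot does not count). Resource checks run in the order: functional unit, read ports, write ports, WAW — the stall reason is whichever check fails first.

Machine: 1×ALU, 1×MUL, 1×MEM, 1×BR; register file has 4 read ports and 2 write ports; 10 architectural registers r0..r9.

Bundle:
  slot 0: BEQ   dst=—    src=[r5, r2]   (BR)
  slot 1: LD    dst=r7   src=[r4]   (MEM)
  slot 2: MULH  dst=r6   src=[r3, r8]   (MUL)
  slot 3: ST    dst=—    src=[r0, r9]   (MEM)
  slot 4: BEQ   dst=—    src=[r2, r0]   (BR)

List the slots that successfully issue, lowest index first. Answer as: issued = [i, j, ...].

issued = [0, 1]

[0] BR needs rd=2 wr=0: ok; after: ALU=1 MUL=1 MEM=1 BR=0, R=2, W=2
[1] MEM needs rd=1 wr=1: ok; after: ALU=1 MUL=1 MEM=0 BR=0, R=1, W=1
[2] MUL needs rd=2 wr=1: RD_PORT; after: ALU=1 MUL=1 MEM=0 BR=0, R=1, W=1
[3] MEM needs rd=2 wr=0: FU; after: ALU=1 MUL=1 MEM=0 BR=0, R=1, W=1
[4] BR needs rd=2 wr=0: FU; after: ALU=1 MUL=1 MEM=0 BR=0, R=1, W=1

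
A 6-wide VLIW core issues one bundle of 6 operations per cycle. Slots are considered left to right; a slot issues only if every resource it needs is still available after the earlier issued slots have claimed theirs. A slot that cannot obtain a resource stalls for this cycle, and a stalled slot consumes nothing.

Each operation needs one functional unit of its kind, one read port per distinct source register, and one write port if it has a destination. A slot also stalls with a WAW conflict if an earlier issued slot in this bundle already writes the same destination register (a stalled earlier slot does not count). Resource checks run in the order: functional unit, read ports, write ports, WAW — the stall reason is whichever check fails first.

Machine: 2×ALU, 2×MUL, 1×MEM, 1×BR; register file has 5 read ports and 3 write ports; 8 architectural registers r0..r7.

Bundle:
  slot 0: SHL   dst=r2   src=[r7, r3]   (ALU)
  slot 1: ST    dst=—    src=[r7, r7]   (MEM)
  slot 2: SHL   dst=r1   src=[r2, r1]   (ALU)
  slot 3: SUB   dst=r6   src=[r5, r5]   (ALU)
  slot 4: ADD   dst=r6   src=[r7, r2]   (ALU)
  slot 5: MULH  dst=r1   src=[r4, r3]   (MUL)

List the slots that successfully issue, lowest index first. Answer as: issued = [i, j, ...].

slot 0 (ALU): ISSUE — free A1,Mu2,Ld1,B1 rp3 wp2
slot 1 (MEM): ISSUE — free A1,Mu2,Ld0,B1 rp2 wp2
slot 2 (ALU): ISSUE — free A0,Mu2,Ld0,B1 rp0 wp1
slot 3 (ALU): stall FU — free A0,Mu2,Ld0,B1 rp0 wp1
slot 4 (ALU): stall FU — free A0,Mu2,Ld0,B1 rp0 wp1
slot 5 (MUL): stall RD_PORT — free A0,Mu2,Ld0,B1 rp0 wp1

issued = [0, 1, 2]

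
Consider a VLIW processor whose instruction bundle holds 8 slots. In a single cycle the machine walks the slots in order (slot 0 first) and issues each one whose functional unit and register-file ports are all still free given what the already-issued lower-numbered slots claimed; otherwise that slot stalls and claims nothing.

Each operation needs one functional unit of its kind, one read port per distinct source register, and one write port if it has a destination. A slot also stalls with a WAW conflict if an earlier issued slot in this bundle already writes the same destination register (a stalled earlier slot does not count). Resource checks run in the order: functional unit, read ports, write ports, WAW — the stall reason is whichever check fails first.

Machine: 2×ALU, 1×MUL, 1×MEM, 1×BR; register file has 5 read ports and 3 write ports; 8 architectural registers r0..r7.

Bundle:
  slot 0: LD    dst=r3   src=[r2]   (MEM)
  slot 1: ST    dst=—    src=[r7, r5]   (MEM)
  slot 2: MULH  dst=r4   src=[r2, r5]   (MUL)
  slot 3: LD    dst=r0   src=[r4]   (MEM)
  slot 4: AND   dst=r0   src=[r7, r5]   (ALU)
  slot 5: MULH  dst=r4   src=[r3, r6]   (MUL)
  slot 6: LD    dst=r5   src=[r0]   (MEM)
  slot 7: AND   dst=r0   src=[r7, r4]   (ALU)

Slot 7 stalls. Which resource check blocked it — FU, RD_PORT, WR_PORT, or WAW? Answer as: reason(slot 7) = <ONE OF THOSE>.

reason(slot 7) = RD_PORT

[0] MEM needs rd=1 wr=1: ok; after: ALU=2 MUL=1 MEM=0 BR=1, R=4, W=2
[1] MEM needs rd=2 wr=0: FU; after: ALU=2 MUL=1 MEM=0 BR=1, R=4, W=2
[2] MUL needs rd=2 wr=1: ok; after: ALU=2 MUL=0 MEM=0 BR=1, R=2, W=1
[3] MEM needs rd=1 wr=1: FU; after: ALU=2 MUL=0 MEM=0 BR=1, R=2, W=1
[4] ALU needs rd=2 wr=1: ok; after: ALU=1 MUL=0 MEM=0 BR=1, R=0, W=0
[5] MUL needs rd=2 wr=1: FU; after: ALU=1 MUL=0 MEM=0 BR=1, R=0, W=0
[6] MEM needs rd=1 wr=1: FU; after: ALU=1 MUL=0 MEM=0 BR=1, R=0, W=0
[7] ALU needs rd=2 wr=1: RD_PORT; after: ALU=1 MUL=0 MEM=0 BR=1, R=0, W=0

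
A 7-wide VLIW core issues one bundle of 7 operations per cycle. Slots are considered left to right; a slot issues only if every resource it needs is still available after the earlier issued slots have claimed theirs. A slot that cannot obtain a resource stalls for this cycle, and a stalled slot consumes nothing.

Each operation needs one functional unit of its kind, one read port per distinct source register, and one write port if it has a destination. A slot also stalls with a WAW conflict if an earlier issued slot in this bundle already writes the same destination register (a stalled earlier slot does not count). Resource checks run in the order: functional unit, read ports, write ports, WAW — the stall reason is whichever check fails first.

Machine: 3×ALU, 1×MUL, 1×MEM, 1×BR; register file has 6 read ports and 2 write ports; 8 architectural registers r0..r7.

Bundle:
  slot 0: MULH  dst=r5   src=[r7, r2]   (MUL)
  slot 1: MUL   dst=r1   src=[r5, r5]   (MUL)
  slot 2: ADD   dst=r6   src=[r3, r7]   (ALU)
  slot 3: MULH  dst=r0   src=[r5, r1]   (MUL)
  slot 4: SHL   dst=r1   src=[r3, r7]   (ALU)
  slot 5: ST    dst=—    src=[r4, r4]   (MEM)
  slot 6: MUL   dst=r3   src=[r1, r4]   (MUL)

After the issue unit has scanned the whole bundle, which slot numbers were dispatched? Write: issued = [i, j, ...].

issued = [0, 2, 5]

slot 0 (MUL): ISSUE — free A3,Mu0,Ld1,B1 rp4 wp1
slot 1 (MUL): stall FU — free A3,Mu0,Ld1,B1 rp4 wp1
slot 2 (ALU): ISSUE — free A2,Mu0,Ld1,B1 rp2 wp0
slot 3 (MUL): stall FU — free A2,Mu0,Ld1,B1 rp2 wp0
slot 4 (ALU): stall WR_PORT — free A2,Mu0,Ld1,B1 rp2 wp0
slot 5 (MEM): ISSUE — free A2,Mu0,Ld0,B1 rp1 wp0
slot 6 (MUL): stall FU — free A2,Mu0,Ld0,B1 rp1 wp0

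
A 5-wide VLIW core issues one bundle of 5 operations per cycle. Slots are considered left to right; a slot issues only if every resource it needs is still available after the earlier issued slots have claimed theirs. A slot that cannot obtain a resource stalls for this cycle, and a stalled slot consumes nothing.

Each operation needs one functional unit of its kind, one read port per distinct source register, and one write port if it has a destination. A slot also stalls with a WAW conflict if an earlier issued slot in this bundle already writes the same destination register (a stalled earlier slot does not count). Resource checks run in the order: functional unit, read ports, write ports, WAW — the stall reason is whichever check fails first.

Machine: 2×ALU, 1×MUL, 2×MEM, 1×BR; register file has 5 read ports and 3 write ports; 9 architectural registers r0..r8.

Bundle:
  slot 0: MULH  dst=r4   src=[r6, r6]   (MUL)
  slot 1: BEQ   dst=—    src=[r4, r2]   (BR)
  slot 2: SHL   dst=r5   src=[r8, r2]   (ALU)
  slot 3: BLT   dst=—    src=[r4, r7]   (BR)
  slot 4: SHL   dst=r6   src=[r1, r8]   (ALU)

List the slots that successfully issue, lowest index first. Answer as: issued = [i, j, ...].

  0. MUL→r4 ⇒ go  {2A/0Mu/2Ld/1B | 4r 2w}
  1. BR ⇒ go  {2A/0Mu/2Ld/0B | 2r 2w}
  2. ALU→r5 ⇒ go  {1A/0Mu/2Ld/0B | 0r 1w}
  3. BR ⇒ no(FU)  {1A/0Mu/2Ld/0B | 0r 1w}
  4. ALU→r6 ⇒ no(RD_PORT)  {1A/0Mu/2Ld/0B | 0r 1w}

issued = [0, 1, 2]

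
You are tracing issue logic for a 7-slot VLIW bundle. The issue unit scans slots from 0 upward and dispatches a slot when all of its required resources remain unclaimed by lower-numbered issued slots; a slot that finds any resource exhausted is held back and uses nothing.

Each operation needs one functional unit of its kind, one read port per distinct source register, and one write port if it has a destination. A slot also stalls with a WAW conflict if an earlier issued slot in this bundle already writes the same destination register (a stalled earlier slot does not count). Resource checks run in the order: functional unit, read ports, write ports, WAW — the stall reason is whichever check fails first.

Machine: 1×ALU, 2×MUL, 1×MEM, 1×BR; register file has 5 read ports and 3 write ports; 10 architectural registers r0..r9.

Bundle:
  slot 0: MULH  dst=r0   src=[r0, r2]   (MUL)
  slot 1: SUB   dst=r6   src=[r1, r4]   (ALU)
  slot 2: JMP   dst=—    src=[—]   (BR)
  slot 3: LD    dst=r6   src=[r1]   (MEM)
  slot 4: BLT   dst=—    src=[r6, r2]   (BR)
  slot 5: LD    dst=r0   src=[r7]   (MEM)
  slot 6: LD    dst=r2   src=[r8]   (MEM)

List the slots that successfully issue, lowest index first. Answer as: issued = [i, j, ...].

issued = [0, 1, 2, 6]

  0. MUL→r0 ⇒ go  {1A/1Mu/1Ld/1B | 3r 2w}
  1. ALU→r6 ⇒ go  {0A/1Mu/1Ld/1B | 1r 1w}
  2. BR ⇒ go  {0A/1Mu/1Ld/0B | 1r 1w}
  3. MEM→r6 ⇒ no(WAW)  {0A/1Mu/1Ld/0B | 1r 1w}
  4. BR ⇒ no(FU)  {0A/1Mu/1Ld/0B | 1r 1w}
  5. MEM→r0 ⇒ no(WAW)  {0A/1Mu/1Ld/0B | 1r 1w}
  6. MEM→r2 ⇒ go  {0A/1Mu/0Ld/0B | 0r 0w}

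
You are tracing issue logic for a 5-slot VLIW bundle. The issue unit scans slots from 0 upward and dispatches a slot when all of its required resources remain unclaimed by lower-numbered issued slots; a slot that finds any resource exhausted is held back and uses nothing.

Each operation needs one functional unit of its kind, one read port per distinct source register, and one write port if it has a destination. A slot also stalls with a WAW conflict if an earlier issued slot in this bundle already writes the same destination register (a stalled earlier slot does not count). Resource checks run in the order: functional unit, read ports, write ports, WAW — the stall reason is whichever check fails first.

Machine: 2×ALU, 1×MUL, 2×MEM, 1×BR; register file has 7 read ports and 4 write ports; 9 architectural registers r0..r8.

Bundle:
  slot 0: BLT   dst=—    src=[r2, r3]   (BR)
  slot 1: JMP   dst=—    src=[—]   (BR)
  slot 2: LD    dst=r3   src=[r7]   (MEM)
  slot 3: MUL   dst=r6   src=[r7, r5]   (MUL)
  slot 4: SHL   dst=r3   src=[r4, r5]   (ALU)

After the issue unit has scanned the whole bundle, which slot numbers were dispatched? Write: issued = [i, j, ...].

[0] BR needs rd=2 wr=0: ok; after: ALU=2 MUL=1 MEM=2 BR=0, R=5, W=4
[1] BR needs rd=0 wr=0: FU; after: ALU=2 MUL=1 MEM=2 BR=0, R=5, W=4
[2] MEM needs rd=1 wr=1: ok; after: ALU=2 MUL=1 MEM=1 BR=0, R=4, W=3
[3] MUL needs rd=2 wr=1: ok; after: ALU=2 MUL=0 MEM=1 BR=0, R=2, W=2
[4] ALU needs rd=2 wr=1: WAW; after: ALU=2 MUL=0 MEM=1 BR=0, R=2, W=2

issued = [0, 2, 3]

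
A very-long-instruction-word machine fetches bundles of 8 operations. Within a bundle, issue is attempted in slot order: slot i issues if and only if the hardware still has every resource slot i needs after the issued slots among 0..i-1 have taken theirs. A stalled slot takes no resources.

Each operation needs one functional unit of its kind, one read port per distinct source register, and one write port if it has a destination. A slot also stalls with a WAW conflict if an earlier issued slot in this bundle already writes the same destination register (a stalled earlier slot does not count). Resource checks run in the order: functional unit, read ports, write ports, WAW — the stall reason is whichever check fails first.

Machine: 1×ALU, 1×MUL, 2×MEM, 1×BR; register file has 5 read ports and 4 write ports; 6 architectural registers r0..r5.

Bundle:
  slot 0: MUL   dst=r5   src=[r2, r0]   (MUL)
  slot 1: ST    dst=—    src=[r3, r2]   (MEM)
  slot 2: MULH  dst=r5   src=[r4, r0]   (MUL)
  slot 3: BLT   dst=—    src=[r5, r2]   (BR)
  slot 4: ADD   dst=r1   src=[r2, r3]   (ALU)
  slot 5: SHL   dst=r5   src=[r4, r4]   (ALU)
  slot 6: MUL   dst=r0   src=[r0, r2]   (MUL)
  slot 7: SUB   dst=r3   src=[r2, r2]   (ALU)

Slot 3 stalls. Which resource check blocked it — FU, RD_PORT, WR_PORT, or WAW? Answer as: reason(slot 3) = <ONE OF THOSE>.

  0. MUL→r5 ⇒ go  {1A/0Mu/2Ld/1B | 3r 3w}
  1. MEM ⇒ go  {1A/0Mu/1Ld/1B | 1r 3w}
  2. MUL→r5 ⇒ no(FU)  {1A/0Mu/1Ld/1B | 1r 3w}
  3. BR ⇒ no(RD_PORT)  {1A/0Mu/1Ld/1B | 1r 3w}
  4. ALU→r1 ⇒ no(RD_PORT)  {1A/0Mu/1Ld/1B | 1r 3w}
  5. ALU→r5 ⇒ no(WAW)  {1A/0Mu/1Ld/1B | 1r 3w}
  6. MUL→r0 ⇒ no(FU)  {1A/0Mu/1Ld/1B | 1r 3w}
  7. ALU→r3 ⇒ go  {0A/0Mu/1Ld/1B | 0r 2w}

reason(slot 3) = RD_PORT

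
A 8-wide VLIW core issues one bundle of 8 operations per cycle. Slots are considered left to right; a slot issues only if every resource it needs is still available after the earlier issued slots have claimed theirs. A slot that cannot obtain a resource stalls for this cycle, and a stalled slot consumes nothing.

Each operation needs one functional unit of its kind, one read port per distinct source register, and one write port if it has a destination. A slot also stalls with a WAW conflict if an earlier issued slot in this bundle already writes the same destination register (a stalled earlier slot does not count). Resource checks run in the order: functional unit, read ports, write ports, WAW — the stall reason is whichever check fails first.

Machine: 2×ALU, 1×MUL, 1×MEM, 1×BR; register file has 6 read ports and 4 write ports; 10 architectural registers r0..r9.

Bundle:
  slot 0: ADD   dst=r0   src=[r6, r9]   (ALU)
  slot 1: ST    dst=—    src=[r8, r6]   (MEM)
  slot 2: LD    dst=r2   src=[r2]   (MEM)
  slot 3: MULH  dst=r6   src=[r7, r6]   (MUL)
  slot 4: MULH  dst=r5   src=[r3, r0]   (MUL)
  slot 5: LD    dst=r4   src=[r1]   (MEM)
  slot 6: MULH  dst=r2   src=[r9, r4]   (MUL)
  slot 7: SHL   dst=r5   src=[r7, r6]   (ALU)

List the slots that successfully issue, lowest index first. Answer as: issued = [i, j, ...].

issued = [0, 1, 3]

slot 0 (ALU): ISSUE — free A1,Mu1,Ld1,B1 rp4 wp3
slot 1 (MEM): ISSUE — free A1,Mu1,Ld0,B1 rp2 wp3
slot 2 (MEM): stall FU — free A1,Mu1,Ld0,B1 rp2 wp3
slot 3 (MUL): ISSUE — free A1,Mu0,Ld0,B1 rp0 wp2
slot 4 (MUL): stall FU — free A1,Mu0,Ld0,B1 rp0 wp2
slot 5 (MEM): stall FU — free A1,Mu0,Ld0,B1 rp0 wp2
slot 6 (MUL): stall FU — free A1,Mu0,Ld0,B1 rp0 wp2
slot 7 (ALU): stall RD_PORT — free A1,Mu0,Ld0,B1 rp0 wp2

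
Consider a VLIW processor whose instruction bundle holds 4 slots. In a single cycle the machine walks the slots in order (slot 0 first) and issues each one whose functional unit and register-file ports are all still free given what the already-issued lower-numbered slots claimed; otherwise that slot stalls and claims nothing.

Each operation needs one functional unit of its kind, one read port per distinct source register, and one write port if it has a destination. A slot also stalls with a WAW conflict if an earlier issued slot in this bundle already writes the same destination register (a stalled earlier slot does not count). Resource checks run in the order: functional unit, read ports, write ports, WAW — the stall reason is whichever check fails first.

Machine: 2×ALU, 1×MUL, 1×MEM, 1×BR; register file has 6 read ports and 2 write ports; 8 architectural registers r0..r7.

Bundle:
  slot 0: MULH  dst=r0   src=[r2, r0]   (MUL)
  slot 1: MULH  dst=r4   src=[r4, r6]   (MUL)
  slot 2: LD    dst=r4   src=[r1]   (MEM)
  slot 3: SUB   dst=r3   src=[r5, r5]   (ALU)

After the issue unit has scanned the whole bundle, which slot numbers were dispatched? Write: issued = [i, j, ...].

slot 0 (MUL): ISSUE — free A2,Mu0,Ld1,B1 rp4 wp1
slot 1 (MUL): stall FU — free A2,Mu0,Ld1,B1 rp4 wp1
slot 2 (MEM): ISSUE — free A2,Mu0,Ld0,B1 rp3 wp0
slot 3 (ALU): stall WR_PORT — free A2,Mu0,Ld0,B1 rp3 wp0

issued = [0, 2]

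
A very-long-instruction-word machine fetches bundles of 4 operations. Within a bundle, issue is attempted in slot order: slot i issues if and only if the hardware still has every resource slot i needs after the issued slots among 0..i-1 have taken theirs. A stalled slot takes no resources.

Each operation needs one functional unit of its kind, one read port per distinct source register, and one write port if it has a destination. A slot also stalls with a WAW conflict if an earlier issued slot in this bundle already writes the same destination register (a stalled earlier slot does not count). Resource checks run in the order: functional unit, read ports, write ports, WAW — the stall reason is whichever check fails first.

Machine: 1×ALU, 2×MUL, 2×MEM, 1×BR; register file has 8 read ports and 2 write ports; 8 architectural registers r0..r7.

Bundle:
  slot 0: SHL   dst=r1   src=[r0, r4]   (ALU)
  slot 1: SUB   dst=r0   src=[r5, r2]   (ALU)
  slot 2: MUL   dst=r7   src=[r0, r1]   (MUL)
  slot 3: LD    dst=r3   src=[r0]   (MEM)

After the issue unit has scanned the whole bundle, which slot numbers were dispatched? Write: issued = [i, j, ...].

issued = [0, 2]

(0) want 1×ALU +2rd +1wr — yes → AL0|MU2|ME2|BR1|rd6|wr1
(1) want 1×ALU +2rd +1wr — FU → AL0|MU2|ME2|BR1|rd6|wr1
(2) want 1×MUL +2rd +1wr — yes → AL0|MU1|ME2|BR1|rd4|wr0
(3) want 1×MEM +1rd +1wr — WR_PORT → AL0|MU1|ME2|BR1|rd4|wr0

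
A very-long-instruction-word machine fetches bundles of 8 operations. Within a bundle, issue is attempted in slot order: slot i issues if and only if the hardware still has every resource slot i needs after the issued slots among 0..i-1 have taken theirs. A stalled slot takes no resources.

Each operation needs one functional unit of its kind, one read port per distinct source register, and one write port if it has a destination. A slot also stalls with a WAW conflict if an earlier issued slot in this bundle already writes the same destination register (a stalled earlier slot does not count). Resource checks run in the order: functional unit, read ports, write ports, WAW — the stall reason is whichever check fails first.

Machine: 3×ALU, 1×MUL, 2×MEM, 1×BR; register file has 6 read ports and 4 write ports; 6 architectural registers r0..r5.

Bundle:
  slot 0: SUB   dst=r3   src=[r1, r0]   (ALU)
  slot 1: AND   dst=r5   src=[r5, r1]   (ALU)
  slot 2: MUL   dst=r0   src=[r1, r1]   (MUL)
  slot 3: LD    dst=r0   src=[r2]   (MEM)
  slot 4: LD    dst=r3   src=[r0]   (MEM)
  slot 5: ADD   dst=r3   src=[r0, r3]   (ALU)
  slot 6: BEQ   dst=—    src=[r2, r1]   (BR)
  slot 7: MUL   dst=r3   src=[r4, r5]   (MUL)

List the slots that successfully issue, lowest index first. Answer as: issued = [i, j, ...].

issued = [0, 1, 2]

(0) want 1×ALU +2rd +1wr — yes → AL2|MU1|ME2|BR1|rd4|wr3
(1) want 1×ALU +2rd +1wr — yes → AL1|MU1|ME2|BR1|rd2|wr2
(2) want 1×MUL +1rd +1wr — yes → AL1|MU0|ME2|BR1|rd1|wr1
(3) want 1×MEM +1rd +1wr — WAW → AL1|MU0|ME2|BR1|rd1|wr1
(4) want 1×MEM +1rd +1wr — WAW → AL1|MU0|ME2|BR1|rd1|wr1
(5) want 1×ALU +2rd +1wr — RD_PORT → AL1|MU0|ME2|BR1|rd1|wr1
(6) want 1×BR +2rd +0wr — RD_PORT → AL1|MU0|ME2|BR1|rd1|wr1
(7) want 1×MUL +2rd +1wr — FU → AL1|MU0|ME2|BR1|rd1|wr1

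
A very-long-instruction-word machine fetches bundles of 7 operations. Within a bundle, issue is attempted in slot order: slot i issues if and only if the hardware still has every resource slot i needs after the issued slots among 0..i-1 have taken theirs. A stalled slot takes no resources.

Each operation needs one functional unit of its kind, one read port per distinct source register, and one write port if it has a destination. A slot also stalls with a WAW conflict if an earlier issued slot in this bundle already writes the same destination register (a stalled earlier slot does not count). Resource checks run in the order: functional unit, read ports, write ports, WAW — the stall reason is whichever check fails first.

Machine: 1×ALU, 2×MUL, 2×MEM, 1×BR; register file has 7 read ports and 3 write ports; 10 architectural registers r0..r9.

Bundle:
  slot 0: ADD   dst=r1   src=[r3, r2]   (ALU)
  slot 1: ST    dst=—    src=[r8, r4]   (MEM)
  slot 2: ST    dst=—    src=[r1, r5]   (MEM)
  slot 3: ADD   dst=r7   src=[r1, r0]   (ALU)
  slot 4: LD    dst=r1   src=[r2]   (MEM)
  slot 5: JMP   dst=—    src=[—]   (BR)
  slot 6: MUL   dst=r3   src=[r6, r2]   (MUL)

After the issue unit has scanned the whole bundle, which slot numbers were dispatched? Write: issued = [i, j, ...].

(0) want 1×ALU +2rd +1wr — yes → AL0|MU2|ME2|BR1|rd5|wr2
(1) want 1×MEM +2rd +0wr — yes → AL0|MU2|ME1|BR1|rd3|wr2
(2) want 1×MEM +2rd +0wr — yes → AL0|MU2|ME0|BR1|rd1|wr2
(3) want 1×ALU +2rd +1wr — FU → AL0|MU2|ME0|BR1|rd1|wr2
(4) want 1×MEM +1rd +1wr — FU → AL0|MU2|ME0|BR1|rd1|wr2
(5) want 1×BR +0rd +0wr — yes → AL0|MU2|ME0|BR0|rd1|wr2
(6) want 1×MUL +2rd +1wr — RD_PORT → AL0|MU2|ME0|BR0|rd1|wr2

issued = [0, 1, 2, 5]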